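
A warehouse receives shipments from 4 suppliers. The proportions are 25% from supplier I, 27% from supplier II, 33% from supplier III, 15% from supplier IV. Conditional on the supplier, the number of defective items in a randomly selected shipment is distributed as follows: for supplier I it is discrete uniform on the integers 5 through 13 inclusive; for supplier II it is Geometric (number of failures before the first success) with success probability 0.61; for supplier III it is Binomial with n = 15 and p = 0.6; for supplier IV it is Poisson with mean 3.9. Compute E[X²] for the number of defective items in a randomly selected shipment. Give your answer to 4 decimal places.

For each component E[X²] = Var + (mean)², giving I: 87.6667; II: 1.45687; III: 84.6; IV: 19.11.
Overall E[X²] = 0.25·87.6667 + 0.27·1.45687 + 0.33·84.6 + 0.15·19.11 = 53.0945.

53.0945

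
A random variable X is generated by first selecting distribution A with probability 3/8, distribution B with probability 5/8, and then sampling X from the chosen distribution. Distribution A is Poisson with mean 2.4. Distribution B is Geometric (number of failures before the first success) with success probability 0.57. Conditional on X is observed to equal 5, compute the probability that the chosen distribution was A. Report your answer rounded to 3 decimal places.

0.812

Likelihoods P(X=5 | ·): A: 0.0601961; B: 0.00837948.
Posterior ∝ prior × likelihood. Numerator for A: 0.375·0.0601961 = 0.0225735.
Normalizing constant: 0.375·0.0601961 + 0.625·0.00837948 = 0.0278107.
P(A | observation) = 0.0225735 / 0.0278107 = 0.811685.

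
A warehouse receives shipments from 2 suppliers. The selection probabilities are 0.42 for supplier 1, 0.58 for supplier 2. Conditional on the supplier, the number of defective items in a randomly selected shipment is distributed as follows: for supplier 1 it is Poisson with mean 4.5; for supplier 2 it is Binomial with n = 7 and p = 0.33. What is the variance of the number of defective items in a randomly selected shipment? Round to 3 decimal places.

Per component, 1: μ=4.5, E[X²]=24.75; 2: μ=2.31, E[X²]=6.8838.
E[X] = 0.42·4.5 + 0.58·2.31 = 3.2298.
E[X²] = 0.42·24.75 + 0.58·6.8838 = 14.3876.
Var(X) = E[X²] − (E[X])² = 14.3876 − 10.4316 = 3.956.

3.956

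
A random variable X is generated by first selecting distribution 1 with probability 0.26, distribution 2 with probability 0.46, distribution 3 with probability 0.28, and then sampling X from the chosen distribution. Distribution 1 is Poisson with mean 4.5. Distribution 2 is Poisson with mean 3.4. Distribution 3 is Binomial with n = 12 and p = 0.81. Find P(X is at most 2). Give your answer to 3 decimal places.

Conditional on each component, P(X ≤ 2): 1: 0.173578; 2: 0.33974; 3: 2.77035e-06.
By total probability, P(X ≤ 2) = 0.26·0.173578 + 0.46·0.33974 + 0.28·2.77035e-06 = 0.201411.

0.201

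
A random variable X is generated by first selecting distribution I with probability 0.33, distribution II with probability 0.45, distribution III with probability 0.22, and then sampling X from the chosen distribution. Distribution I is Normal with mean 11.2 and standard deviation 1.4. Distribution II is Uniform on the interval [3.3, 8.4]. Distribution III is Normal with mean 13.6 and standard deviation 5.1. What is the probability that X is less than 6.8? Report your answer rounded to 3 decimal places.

0.329

Conditional on each component, P(X < 6.8): I: 0.000836537; II: 0.686275; III: 0.0912112.
By total probability, P(X < 6.8) = 0.33·0.000836537 + 0.45·0.686275 + 0.22·0.0912112 = 0.329166.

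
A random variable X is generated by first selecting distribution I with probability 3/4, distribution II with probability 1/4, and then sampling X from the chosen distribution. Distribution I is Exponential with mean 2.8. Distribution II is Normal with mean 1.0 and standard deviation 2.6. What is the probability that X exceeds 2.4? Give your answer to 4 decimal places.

0.3921

Conditional on each component, P(X > 2.4): I: 0.424373; II: 0.295129.
By total probability, P(X > 2.4) = 0.75·0.424373 + 0.25·0.295129 = 0.392062.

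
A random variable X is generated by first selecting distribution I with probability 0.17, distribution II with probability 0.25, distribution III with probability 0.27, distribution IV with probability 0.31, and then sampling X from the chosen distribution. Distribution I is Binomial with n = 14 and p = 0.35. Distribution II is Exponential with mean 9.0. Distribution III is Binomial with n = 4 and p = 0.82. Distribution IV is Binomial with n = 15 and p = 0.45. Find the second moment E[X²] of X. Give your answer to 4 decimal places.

For each component E[X²] = Var + (mean)², giving I: 27.195; II: 162; III: 11.3488; IV: 49.275.
Overall E[X²] = 0.17·27.195 + 0.25·162 + 0.27·11.3488 + 0.31·49.275 = 63.4626.

63.4626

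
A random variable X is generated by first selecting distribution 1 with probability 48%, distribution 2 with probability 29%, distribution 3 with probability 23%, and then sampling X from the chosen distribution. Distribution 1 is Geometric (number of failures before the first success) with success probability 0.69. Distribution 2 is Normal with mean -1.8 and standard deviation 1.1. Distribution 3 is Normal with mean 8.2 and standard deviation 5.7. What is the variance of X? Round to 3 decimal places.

Per component, 1: μ=0.449275, E[X²]=0.852972; 2: μ=-1.8, E[X²]=4.45; 3: μ=8.2, E[X²]=99.73.
E[X] = 0.48·0.449275 + 0.29·-1.8 + 0.23·8.2 = 1.57965.
E[X²] = 0.48·0.852972 + 0.29·4.45 + 0.23·99.73 = 24.6378.
Var(X) = E[X²] − (E[X])² = 24.6378 − 2.4953 = 22.1425.

22.143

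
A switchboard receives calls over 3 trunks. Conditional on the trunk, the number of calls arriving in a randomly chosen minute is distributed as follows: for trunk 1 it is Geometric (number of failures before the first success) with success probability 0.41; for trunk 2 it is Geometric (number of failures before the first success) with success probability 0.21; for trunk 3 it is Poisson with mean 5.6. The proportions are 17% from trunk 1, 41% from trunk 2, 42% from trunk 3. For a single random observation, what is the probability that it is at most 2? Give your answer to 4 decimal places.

Conditional on each trunk, P(X ≤ 2): 1: 0.794621; 2: 0.506961; 3: 0.0823884.
By total probability, P(X ≤ 2) = 0.17·0.794621 + 0.41·0.506961 + 0.42·0.0823884 = 0.377543.

0.3775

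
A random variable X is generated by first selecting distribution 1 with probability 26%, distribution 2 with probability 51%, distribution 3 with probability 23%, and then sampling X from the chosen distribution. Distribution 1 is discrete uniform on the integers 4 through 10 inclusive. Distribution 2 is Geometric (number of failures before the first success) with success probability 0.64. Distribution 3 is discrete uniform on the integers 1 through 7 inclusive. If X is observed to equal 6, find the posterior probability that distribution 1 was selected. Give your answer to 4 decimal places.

Likelihoods P(X=6 | ·): 1: 0.142857; 2: 0.00139314; 3: 0.142857.
Posterior ∝ prior × likelihood. Numerator for 1: 0.26·0.142857 = 0.0371429.
Normalizing constant: 0.26·0.142857 + 0.51·0.00139314 + 0.23·0.142857 = 0.0707105.
P(1 | observation) = 0.0371429 / 0.0707105 = 0.525281.

0.5253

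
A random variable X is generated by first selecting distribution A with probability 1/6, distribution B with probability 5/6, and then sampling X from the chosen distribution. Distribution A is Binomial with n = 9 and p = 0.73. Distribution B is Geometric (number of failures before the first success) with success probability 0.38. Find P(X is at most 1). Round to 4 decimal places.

0.5130

Conditional on each component, P(X ≤ 1): A: 0.000193182; B: 0.6156.
By total probability, P(X ≤ 1) = 0.166667·0.000193182 + 0.833333·0.6156 = 0.513032.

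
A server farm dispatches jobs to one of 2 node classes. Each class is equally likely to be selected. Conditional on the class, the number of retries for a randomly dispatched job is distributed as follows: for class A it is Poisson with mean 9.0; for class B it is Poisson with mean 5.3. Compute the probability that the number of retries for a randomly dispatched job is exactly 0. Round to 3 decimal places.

Conditional on each class, P(X = 0): A: 0.00012341; B: 0.00499159.
By total probability, P(X = 0) = 0.5·0.00012341 + 0.5·0.00499159 = 0.0025575.

0.003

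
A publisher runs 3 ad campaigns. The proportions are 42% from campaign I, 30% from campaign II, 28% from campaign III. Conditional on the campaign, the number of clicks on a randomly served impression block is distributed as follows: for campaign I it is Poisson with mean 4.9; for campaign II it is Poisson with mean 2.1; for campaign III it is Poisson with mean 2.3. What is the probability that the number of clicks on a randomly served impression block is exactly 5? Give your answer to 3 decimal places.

Conditional on each campaign, P(X = 5): I: 0.17529; II: 0.041677; III: 0.053775.
By total probability, P(X = 5) = 0.42·0.17529 + 0.3·0.041677 + 0.28·0.053775 = 0.101182.

0.101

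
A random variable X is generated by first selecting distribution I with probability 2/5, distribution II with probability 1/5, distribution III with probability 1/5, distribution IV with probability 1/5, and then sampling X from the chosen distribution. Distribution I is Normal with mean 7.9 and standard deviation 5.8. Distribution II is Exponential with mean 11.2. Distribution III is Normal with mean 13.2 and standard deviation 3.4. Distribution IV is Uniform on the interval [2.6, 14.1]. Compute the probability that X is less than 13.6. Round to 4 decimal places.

0.7761

Conditional on each component, P(X < 13.6): I: 0.837137; II: 0.703078; III: 0.546826; IV: 0.956522.
By total probability, P(X < 13.6) = 0.4·0.837137 + 0.2·0.703078 + 0.2·0.546826 + 0.2·0.956522 = 0.77614.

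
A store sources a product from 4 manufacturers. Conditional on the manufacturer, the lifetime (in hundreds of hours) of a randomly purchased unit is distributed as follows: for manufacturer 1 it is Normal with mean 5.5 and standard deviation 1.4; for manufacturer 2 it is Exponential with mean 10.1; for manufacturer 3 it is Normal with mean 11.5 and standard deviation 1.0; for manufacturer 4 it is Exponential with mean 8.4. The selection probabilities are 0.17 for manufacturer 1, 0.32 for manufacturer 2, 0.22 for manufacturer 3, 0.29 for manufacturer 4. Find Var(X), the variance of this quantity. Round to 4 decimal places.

57.5902

Per component, 1: μ=5.5, E[X²]=32.21; 2: μ=10.1, E[X²]=204.02; 3: μ=11.5, E[X²]=133.25; 4: μ=8.4, E[X²]=141.12.
E[X] = 0.17·5.5 + 0.32·10.1 + 0.22·11.5 + 0.29·8.4 = 9.133.
E[X²] = 0.17·32.21 + 0.32·204.02 + 0.22·133.25 + 0.29·141.12 = 141.002.
Var(X) = E[X²] − (E[X])² = 141.002 − 83.4117 = 57.5902.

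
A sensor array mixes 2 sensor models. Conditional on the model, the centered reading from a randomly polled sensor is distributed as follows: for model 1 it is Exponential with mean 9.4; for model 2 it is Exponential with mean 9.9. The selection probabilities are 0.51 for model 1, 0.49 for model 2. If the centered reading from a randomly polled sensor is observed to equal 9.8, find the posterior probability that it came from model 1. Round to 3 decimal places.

0.510

Likelihoods f(9.8 | ·): 1: 0.0375057; 2: 0.0375368.
Posterior ∝ prior × likelihood. Numerator for 1: 0.51·0.0375057 = 0.0191279.
Normalizing constant: 0.51·0.0375057 + 0.49·0.0375368 = 0.0375209.
P(1 | observation) = 0.0191279 / 0.0375209 = 0.509793.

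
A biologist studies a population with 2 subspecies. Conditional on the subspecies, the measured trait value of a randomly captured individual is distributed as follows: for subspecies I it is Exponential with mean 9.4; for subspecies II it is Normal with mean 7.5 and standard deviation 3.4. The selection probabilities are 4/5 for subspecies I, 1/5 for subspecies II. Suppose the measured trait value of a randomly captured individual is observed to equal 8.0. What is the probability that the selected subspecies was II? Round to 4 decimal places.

Likelihoods f(8.0 | ·): I: 0.0454213; II: 0.116074.
Posterior ∝ prior × likelihood. Numerator for II: 0.2·0.116074 = 0.0232148.
Normalizing constant: 0.8·0.0454213 + 0.2·0.116074 = 0.0595519.
P(II | observation) = 0.0232148 / 0.0595519 = 0.389825.

0.3898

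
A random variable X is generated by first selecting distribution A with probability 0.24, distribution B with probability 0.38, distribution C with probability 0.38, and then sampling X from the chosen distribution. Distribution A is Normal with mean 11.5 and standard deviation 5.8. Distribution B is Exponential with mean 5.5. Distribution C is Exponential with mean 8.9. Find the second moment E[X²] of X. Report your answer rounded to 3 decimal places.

123.003

For each component E[X²] = Var + (mean)², giving A: 165.89; B: 60.5; C: 158.42.
Overall E[X²] = 0.24·165.89 + 0.38·60.5 + 0.38·158.42 = 123.003.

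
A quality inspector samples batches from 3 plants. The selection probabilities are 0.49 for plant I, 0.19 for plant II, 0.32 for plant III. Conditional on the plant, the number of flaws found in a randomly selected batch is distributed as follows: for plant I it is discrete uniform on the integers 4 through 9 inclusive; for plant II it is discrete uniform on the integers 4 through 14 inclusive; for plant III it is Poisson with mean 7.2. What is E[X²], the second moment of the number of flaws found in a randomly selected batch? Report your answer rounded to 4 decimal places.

For each component E[X²] = Var + (mean)², giving I: 45.1667; II: 91; III: 59.04.
Overall E[X²] = 0.49·45.1667 + 0.19·91 + 0.32·59.04 = 58.3145.

58.3145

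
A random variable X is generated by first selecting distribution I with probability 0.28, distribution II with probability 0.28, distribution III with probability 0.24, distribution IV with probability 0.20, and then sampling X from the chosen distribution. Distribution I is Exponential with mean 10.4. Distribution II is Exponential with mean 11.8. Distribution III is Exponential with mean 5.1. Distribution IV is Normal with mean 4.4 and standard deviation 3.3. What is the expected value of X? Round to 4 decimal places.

8.3200

Component means — I: 10.4; II: 11.8; III: 5.1; IV: 4.4.
E[X] = 0.28·10.4 + 0.28·11.8 + 0.24·5.1 + 0.2·4.4 = 8.32.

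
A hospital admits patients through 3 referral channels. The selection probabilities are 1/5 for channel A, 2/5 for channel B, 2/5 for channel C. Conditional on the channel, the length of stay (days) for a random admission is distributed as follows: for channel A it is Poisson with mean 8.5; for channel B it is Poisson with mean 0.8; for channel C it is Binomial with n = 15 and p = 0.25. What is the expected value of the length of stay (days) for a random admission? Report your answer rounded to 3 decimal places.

Component means — A: 8.5; B: 0.8; C: 3.75.
E[X] = 0.2·8.5 + 0.4·0.8 + 0.4·3.75 = 3.52.

3.520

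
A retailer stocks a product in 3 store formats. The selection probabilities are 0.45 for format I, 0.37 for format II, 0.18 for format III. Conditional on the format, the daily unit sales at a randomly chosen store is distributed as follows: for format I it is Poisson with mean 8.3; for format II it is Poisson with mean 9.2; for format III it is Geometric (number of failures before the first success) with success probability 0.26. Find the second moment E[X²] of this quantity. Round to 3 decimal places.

72.885

For each component E[X²] = Var + (mean)², giving I: 77.19; II: 93.84; III: 19.0473.
Overall E[X²] = 0.45·77.19 + 0.37·93.84 + 0.18·19.0473 = 72.8848.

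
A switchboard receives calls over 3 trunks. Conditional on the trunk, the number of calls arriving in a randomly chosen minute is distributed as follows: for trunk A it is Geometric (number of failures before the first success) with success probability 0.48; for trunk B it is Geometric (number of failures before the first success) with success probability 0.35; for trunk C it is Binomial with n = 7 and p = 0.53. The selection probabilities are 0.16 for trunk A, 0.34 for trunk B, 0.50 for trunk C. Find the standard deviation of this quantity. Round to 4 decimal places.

Per component, A: μ=1.08333, E[X²]=3.43056; B: μ=1.85714, E[X²]=8.7551; C: μ=3.71, E[X²]=15.5078.
E[X] = 0.16·1.08333 + 0.34·1.85714 + 0.5·3.71 = 2.65976.
E[X²] = 0.16·3.43056 + 0.34·8.7551 + 0.5·15.5078 = 11.2795.
Var(X) = E[X²] − (E[X])² = 11.2795 − 7.07433 = 4.20519.
SD(X) = √4.20519 = 2.05066.

2.0507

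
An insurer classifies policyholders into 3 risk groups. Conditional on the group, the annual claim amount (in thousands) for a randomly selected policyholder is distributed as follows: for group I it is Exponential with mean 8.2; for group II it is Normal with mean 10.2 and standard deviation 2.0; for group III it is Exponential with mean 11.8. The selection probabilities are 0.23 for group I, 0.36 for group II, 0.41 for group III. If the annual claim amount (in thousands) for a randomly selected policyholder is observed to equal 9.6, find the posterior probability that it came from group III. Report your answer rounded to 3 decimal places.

Likelihoods f(9.6 | ·): I: 0.0378219; II: 0.190694; III: 0.0375659.
Posterior ∝ prior × likelihood. Numerator for III: 0.41·0.0375659 = 0.015402.
Normalizing constant: 0.23·0.0378219 + 0.36·0.190694 + 0.41·0.0375659 = 0.0927509.
P(III | observation) = 0.015402 / 0.0927509 = 0.166058.

0.166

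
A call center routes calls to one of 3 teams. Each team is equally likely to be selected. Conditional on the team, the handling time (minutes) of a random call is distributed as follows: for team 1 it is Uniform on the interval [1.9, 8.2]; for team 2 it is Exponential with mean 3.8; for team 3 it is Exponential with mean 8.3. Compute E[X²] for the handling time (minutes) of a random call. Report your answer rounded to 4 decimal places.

For each component E[X²] = Var + (mean)², giving 1: 28.81; 2: 28.88; 3: 137.78.
Overall E[X²] = 0.333333·28.81 + 0.333333·28.88 + 0.333333·137.78 = 65.1567.

65.1567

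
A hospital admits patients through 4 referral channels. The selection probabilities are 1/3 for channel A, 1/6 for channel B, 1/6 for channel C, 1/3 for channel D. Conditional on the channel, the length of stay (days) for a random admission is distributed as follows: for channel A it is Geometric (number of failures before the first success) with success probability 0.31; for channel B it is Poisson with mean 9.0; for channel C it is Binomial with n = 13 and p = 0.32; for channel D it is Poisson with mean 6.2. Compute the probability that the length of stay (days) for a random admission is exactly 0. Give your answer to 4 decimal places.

0.1051

Conditional on each channel, P(X = 0): A: 0.31; B: 0.00012341; C: 0.00664685; D: 0.00202943.
By total probability, P(X = 0) = 0.333333·0.31 + 0.166667·0.00012341 + 0.166667·0.00664685 + 0.333333·0.00202943 = 0.105138.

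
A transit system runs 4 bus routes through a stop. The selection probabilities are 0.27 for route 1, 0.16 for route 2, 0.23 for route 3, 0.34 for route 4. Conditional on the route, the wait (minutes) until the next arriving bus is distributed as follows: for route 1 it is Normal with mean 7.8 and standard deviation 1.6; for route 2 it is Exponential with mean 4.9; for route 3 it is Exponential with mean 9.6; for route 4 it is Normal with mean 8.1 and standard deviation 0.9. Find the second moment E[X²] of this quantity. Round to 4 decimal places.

89.7776

For each component E[X²] = Var + (mean)², giving 1: 63.4; 2: 48.02; 3: 184.32; 4: 66.42.
Overall E[X²] = 0.27·63.4 + 0.16·48.02 + 0.23·184.32 + 0.34·66.42 = 89.7776.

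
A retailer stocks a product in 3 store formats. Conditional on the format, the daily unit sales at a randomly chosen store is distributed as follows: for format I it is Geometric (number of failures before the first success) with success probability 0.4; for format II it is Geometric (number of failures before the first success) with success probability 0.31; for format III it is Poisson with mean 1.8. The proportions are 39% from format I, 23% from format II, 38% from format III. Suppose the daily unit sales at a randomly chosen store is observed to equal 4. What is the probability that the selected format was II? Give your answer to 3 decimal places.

Likelihoods P(X=4 | ·): I: 0.05184; II: 0.0702681; III: 0.0723017.
Posterior ∝ prior × likelihood. Numerator for II: 0.23·0.0702681 = 0.0161617.
Normalizing constant: 0.39·0.05184 + 0.23·0.0702681 + 0.38·0.0723017 = 0.0638539.
P(II | observation) = 0.0161617 / 0.0638539 = 0.253104.

0.253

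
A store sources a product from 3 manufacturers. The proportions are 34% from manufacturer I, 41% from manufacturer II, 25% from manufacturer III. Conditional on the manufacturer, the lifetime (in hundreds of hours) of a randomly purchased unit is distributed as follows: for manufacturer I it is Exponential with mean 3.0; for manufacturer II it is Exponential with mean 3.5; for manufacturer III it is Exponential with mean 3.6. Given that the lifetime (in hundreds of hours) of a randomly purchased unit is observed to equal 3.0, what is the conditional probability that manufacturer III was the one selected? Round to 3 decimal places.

0.248

Likelihoods f(3.0 | ·): I: 0.122626; II: 0.121249; III: 0.120722.
Posterior ∝ prior × likelihood. Numerator for III: 0.25·0.120722 = 0.0301804.
Normalizing constant: 0.34·0.122626 + 0.41·0.121249 + 0.25·0.120722 = 0.121586.
P(III | observation) = 0.0301804 / 0.121586 = 0.248224.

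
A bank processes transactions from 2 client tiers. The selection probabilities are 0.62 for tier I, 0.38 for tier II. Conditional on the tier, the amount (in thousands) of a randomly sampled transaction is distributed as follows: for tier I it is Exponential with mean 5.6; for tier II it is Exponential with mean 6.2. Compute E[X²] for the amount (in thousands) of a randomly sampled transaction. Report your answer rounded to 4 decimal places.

For each component E[X²] = Var + (mean)², giving I: 62.72; II: 76.88.
Overall E[X²] = 0.62·62.72 + 0.38·76.88 = 68.1008.

68.1008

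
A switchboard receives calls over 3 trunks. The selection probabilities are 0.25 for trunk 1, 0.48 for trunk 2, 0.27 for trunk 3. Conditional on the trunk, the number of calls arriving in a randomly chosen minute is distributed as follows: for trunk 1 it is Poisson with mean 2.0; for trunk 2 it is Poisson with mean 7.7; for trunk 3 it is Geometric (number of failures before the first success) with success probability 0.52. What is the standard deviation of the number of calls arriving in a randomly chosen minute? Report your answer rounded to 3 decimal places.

3.822

Per component, 1: μ=2, E[X²]=6; 2: μ=7.7, E[X²]=66.99; 3: μ=0.923077, E[X²]=2.62722.
E[X] = 0.25·2 + 0.48·7.7 + 0.27·0.923077 = 4.44523.
E[X²] = 0.25·6 + 0.48·66.99 + 0.27·2.62722 = 34.3645.
Var(X) = E[X²] − (E[X])² = 34.3645 − 19.7601 = 14.6045.
SD(X) = √14.6045 = 3.82158.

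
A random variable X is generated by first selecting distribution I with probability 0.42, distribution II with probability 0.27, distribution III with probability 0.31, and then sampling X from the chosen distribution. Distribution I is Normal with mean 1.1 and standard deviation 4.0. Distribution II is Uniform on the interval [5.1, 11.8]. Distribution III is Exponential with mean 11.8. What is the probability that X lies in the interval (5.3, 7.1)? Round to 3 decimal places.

0.134

Conditional on each component, P(5.3 < X < 7.1): I: 0.0800519; II: 0.268657; III: 0.0902865.
By total probability, P(5.3 < X < 7.1) = 0.42·0.0800519 + 0.27·0.268657 + 0.31·0.0902865 = 0.134148.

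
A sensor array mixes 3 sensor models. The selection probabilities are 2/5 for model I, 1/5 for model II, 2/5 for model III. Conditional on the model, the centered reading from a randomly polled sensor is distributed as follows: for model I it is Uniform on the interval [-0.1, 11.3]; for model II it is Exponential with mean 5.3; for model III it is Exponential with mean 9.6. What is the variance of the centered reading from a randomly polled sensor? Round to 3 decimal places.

50.860

Per component, I: μ=5.6, E[X²]=42.19; II: μ=5.3, E[X²]=56.18; III: μ=9.6, E[X²]=184.32.
E[X] = 0.4·5.6 + 0.2·5.3 + 0.4·9.6 = 7.14.
E[X²] = 0.4·42.19 + 0.2·56.18 + 0.4·184.32 = 101.84.
Var(X) = E[X²] − (E[X])² = 101.84 − 50.9796 = 50.8604.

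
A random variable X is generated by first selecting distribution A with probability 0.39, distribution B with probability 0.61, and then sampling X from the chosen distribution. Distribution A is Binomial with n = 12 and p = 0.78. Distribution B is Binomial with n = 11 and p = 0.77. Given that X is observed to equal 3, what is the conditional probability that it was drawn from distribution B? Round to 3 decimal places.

Likelihoods P(X=3 | ·): A: 0.000126041; B: 0.000589901.
Posterior ∝ prior × likelihood. Numerator for B: 0.61·0.000589901 = 0.000359839.
Normalizing constant: 0.39·0.000126041 + 0.61·0.000589901 = 0.000408995.
P(B | observation) = 0.000359839 / 0.000408995 = 0.879813.

0.880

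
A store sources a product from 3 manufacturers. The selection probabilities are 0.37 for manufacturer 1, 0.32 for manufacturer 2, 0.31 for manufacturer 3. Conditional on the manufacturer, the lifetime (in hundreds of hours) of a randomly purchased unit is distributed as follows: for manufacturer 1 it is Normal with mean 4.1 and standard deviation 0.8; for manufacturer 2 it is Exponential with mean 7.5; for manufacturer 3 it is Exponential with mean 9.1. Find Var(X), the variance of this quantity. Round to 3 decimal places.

Per component, 1: μ=4.1, E[X²]=17.45; 2: μ=7.5, E[X²]=112.5; 3: μ=9.1, E[X²]=165.62.
E[X] = 0.37·4.1 + 0.32·7.5 + 0.31·9.1 = 6.738.
E[X²] = 0.37·17.45 + 0.32·112.5 + 0.31·165.62 = 93.7987.
Var(X) = E[X²] − (E[X])² = 93.7987 − 45.4006 = 48.3981.

48.398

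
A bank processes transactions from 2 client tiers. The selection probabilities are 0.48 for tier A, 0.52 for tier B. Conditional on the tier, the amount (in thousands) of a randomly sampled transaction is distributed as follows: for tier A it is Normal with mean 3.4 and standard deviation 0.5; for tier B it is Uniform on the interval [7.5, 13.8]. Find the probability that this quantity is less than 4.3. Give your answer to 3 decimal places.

0.463

Conditional on each tier, P(X < 4.3): A: 0.96407; B: 0.
By total probability, P(X < 4.3) = 0.48·0.96407 + 0.52·0 = 0.462753.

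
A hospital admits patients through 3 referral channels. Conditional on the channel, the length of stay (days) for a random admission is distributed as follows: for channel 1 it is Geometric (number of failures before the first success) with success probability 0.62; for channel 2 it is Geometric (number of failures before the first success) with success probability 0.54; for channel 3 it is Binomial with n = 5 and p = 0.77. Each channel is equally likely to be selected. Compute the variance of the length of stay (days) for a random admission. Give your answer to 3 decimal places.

Per component, 1: μ=0.612903, E[X²]=1.3642; 2: μ=0.851852, E[X²]=2.30316; 3: μ=3.85, E[X²]=15.708.
E[X] = 0.333333·0.612903 + 0.333333·0.851852 + 0.333333·3.85 = 1.77159.
E[X²] = 0.333333·1.3642 + 0.333333·2.30316 + 0.333333·15.708 = 6.45845.
Var(X) = E[X²] − (E[X])² = 6.45845 − 3.13851 = 3.31994.

3.320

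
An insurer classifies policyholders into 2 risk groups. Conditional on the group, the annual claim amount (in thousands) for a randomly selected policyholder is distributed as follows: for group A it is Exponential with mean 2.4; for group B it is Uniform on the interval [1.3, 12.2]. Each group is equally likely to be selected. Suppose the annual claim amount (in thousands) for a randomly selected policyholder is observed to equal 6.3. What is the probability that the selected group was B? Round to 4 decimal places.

0.7524

Likelihoods f(6.3 | ·): A: 0.0301832; B: 0.0917431.
Posterior ∝ prior × likelihood. Numerator for B: 0.5·0.0917431 = 0.0458716.
Normalizing constant: 0.5·0.0301832 + 0.5·0.0917431 = 0.0609632.
P(B | observation) = 0.0458716 / 0.0609632 = 0.752447.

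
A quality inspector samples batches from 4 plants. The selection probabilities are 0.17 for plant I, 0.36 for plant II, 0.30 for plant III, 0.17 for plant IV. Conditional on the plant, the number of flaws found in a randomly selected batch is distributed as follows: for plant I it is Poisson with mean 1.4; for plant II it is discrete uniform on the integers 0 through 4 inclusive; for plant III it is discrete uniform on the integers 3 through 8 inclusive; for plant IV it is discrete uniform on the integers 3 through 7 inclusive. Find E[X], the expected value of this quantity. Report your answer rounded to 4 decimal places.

3.4580

Component means — I: 1.4; II: 2; III: 5.5; IV: 5.
E[X] = 0.17·1.4 + 0.36·2 + 0.3·5.5 + 0.17·5 = 3.458.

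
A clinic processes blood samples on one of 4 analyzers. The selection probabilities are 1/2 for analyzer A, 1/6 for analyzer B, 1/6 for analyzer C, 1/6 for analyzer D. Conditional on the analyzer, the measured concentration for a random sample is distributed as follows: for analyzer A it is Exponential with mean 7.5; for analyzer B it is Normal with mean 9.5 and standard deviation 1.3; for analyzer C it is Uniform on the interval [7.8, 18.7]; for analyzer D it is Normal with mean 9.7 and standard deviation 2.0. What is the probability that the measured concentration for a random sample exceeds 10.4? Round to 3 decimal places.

Conditional on each analyzer, P(X > 10.4): A: 0.249907; B: 0.244372; C: 0.761468; D: 0.363169.
By total probability, P(X > 10.4) = 0.5·0.249907 + 0.166667·0.244372 + 0.166667·0.761468 + 0.166667·0.363169 = 0.353122.

0.353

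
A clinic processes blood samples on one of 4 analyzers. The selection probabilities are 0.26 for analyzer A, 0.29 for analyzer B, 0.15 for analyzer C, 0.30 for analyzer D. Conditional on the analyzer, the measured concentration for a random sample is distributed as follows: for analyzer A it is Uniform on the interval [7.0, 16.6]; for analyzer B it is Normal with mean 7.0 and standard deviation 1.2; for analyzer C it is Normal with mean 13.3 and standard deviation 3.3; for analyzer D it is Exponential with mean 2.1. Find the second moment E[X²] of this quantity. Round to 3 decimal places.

83.640

For each component E[X²] = Var + (mean)², giving A: 146.92; B: 50.44; C: 187.78; D: 8.82.
Overall E[X²] = 0.26·146.92 + 0.29·50.44 + 0.15·187.78 + 0.3·8.82 = 83.6398.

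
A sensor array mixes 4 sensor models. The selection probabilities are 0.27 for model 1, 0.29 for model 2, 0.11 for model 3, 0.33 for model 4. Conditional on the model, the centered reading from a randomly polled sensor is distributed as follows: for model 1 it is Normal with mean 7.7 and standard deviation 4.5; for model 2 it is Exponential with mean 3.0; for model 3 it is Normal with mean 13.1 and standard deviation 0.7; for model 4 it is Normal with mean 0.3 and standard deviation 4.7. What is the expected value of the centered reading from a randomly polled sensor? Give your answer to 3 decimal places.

4.489

Component means — 1: 7.7; 2: 3; 3: 13.1; 4: 0.3.
E[X] = 0.27·7.7 + 0.29·3 + 0.11·13.1 + 0.33·0.3 = 4.489.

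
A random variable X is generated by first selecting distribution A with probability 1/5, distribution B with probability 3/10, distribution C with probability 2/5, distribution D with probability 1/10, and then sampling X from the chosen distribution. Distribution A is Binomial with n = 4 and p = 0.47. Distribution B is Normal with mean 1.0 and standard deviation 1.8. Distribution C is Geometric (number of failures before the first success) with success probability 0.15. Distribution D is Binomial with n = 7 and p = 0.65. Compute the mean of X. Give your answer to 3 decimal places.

3.398

Component means — A: 1.88; B: 1; C: 5.66667; D: 4.55.
E[X] = 0.2·1.88 + 0.3·1 + 0.4·5.66667 + 0.1·4.55 = 3.39767.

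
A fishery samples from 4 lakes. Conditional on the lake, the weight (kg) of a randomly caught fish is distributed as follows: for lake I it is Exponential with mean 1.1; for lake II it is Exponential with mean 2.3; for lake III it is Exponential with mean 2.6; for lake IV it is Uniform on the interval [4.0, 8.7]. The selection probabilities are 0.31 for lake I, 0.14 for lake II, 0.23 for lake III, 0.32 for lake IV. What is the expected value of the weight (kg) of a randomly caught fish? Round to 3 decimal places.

Component means — I: 1.1; II: 2.3; III: 2.6; IV: 6.35.
E[X] = 0.31·1.1 + 0.14·2.3 + 0.23·2.6 + 0.32·6.35 = 3.293.

3.293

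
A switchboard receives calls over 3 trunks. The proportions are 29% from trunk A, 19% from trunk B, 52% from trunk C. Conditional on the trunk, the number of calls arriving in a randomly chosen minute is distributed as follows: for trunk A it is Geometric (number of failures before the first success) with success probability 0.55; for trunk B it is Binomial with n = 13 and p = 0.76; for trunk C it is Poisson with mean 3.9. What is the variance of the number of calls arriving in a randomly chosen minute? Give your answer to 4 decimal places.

12.3999

Per component, A: μ=0.818182, E[X²]=2.15702; B: μ=9.88, E[X²]=99.9856; C: μ=3.9, E[X²]=19.11.
E[X] = 0.29·0.818182 + 0.19·9.88 + 0.52·3.9 = 4.14247.
E[X²] = 0.29·2.15702 + 0.19·99.9856 + 0.52·19.11 = 29.56.
Var(X) = E[X²] − (E[X])² = 29.56 − 17.1601 = 12.3999.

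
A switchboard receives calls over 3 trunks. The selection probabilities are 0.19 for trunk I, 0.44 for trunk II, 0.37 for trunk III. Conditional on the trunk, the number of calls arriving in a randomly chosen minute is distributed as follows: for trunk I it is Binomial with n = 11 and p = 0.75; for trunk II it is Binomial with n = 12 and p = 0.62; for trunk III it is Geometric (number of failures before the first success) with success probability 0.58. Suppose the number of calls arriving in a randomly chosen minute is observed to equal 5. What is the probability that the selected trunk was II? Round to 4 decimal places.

Likelihoods P(X=5 | ·): I: 0.0267663; II: 0.0830173; III: 0.00758009.
Posterior ∝ prior × likelihood. Numerator for II: 0.44·0.0830173 = 0.0365276.
Normalizing constant: 0.19·0.0267663 + 0.44·0.0830173 + 0.37·0.00758009 = 0.0444179.
P(II | observation) = 0.0365276 / 0.0444179 = 0.822364.

0.8224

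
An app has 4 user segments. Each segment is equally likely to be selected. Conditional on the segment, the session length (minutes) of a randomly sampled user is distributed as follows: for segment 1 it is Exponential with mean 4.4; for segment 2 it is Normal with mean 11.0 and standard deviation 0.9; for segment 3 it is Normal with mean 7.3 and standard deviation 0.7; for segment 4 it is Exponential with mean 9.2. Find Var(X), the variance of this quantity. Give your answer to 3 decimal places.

Per component, 1: μ=4.4, E[X²]=38.72; 2: μ=11, E[X²]=121.81; 3: μ=7.3, E[X²]=53.78; 4: μ=9.2, E[X²]=169.28.
E[X] = 0.25·4.4 + 0.25·11 + 0.25·7.3 + 0.25·9.2 = 7.975.
E[X²] = 0.25·38.72 + 0.25·121.81 + 0.25·53.78 + 0.25·169.28 = 95.8975.
Var(X) = E[X²] − (E[X])² = 95.8975 − 63.6006 = 32.2969.

32.297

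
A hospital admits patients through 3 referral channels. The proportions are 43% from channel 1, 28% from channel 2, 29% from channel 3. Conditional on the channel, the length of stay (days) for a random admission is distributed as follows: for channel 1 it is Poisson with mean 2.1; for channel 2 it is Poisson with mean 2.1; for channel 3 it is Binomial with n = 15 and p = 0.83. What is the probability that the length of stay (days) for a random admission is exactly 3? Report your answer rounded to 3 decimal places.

Conditional on each channel, P(X = 3): 1: 0.189011; 2: 0.189011; 3: 1.51577e-07.
By total probability, P(X = 3) = 0.43·0.189011 + 0.28·0.189011 + 0.29·1.51577e-07 = 0.134198.

0.134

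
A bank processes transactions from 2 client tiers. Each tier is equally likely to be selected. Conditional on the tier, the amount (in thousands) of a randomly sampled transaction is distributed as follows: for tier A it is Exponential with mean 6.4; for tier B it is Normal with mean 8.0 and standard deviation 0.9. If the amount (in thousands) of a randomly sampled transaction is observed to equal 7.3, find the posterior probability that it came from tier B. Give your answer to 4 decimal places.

0.8677

Likelihoods f(7.3 | ·): A: 0.0499405; B: 0.327572.
Posterior ∝ prior × likelihood. Numerator for B: 0.5·0.327572 = 0.163786.
Normalizing constant: 0.5·0.0499405 + 0.5·0.327572 = 0.188756.
P(B | observation) = 0.163786 / 0.188756 = 0.867712.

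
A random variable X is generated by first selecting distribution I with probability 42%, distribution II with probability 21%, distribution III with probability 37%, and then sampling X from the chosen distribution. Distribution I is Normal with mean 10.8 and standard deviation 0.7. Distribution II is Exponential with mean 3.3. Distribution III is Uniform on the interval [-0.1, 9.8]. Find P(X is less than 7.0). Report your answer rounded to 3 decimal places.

Conditional on each component, P(X < 7.0): I: 2.84035e-08; II: 0.880114; III: 0.717172.
By total probability, P(X < 7.0) = 0.42·2.84035e-08 + 0.21·0.880114 + 0.37·0.717172 = 0.450177.

0.450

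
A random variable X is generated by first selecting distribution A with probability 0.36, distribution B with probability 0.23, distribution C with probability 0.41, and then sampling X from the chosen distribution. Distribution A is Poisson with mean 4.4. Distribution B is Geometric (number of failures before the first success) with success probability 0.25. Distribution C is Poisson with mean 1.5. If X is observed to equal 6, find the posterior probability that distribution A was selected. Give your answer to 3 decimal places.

Likelihoods P(X=6 | ·): A: 0.123734; B: 0.0444946; C: 0.00352999.
Posterior ∝ prior × likelihood. Numerator for A: 0.36·0.123734 = 0.0445441.
Normalizing constant: 0.36·0.123734 + 0.23·0.0444946 + 0.41·0.00352999 = 0.0562252.
P(A | observation) = 0.0445441 / 0.0562252 = 0.792245.

0.792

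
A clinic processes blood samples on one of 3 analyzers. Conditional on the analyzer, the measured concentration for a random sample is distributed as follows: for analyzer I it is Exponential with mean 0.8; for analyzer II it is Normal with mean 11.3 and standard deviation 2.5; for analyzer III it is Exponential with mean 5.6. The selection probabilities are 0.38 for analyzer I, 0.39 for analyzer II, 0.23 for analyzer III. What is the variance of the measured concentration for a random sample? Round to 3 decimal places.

31.161

Per component, I: μ=0.8, E[X²]=1.28; II: μ=11.3, E[X²]=133.94; III: μ=5.6, E[X²]=62.72.
E[X] = 0.38·0.8 + 0.39·11.3 + 0.23·5.6 = 5.999.
E[X²] = 0.38·1.28 + 0.39·133.94 + 0.23·62.72 = 67.1486.
Var(X) = E[X²] − (E[X])² = 67.1486 − 35.988 = 31.1606.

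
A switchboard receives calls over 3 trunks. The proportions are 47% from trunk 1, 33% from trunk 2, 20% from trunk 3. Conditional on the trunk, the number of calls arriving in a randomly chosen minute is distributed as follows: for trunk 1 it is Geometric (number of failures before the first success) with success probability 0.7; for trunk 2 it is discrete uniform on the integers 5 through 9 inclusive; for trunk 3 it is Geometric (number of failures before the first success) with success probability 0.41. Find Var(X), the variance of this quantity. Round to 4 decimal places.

Per component, 1: μ=0.428571, E[X²]=0.795918; 2: μ=7, E[X²]=51; 3: μ=1.43902, E[X²]=5.58061.
E[X] = 0.47·0.428571 + 0.33·7 + 0.2·1.43902 = 2.79923.
E[X²] = 0.47·0.795918 + 0.33·51 + 0.2·5.58061 = 18.3202.
Var(X) = E[X²] − (E[X])² = 18.3202 − 7.83571 = 10.4845.

10.4845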